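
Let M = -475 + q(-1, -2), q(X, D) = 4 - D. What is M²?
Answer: 219961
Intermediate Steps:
M = -469 (M = -475 + (4 - 1*(-2)) = -475 + (4 + 2) = -475 + 6 = -469)
M² = (-469)² = 219961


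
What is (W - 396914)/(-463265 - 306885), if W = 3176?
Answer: 196869/385075 ≈ 0.51125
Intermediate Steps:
(W - 396914)/(-463265 - 306885) = (3176 - 396914)/(-463265 - 306885) = -393738/(-770150) = -393738*(-1/770150) = 196869/385075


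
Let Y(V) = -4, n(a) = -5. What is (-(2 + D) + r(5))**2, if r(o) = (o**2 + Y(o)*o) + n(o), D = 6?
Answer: 64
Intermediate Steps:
r(o) = -5 + o**2 - 4*o (r(o) = (o**2 - 4*o) - 5 = -5 + o**2 - 4*o)
(-(2 + D) + r(5))**2 = (-(2 + 6) + (-5 + 5**2 - 4*5))**2 = (-1*8 + (-5 + 25 - 20))**2 = (-8 + 0)**2 = (-8)**2 = 64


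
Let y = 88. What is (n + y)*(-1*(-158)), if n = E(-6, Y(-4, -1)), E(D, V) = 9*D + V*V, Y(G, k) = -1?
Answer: 5530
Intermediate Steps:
E(D, V) = V² + 9*D (E(D, V) = 9*D + V² = V² + 9*D)
n = -53 (n = (-1)² + 9*(-6) = 1 - 54 = -53)
(n + y)*(-1*(-158)) = (-53 + 88)*(-1*(-158)) = 35*158 = 5530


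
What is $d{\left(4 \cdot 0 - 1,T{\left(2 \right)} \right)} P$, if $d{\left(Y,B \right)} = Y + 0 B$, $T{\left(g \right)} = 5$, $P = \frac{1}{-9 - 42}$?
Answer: $\frac{1}{51} \approx 0.019608$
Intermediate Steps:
$P = - \frac{1}{51}$ ($P = \frac{1}{-51} = - \frac{1}{51} \approx -0.019608$)
$d{\left(Y,B \right)} = Y$ ($d{\left(Y,B \right)} = Y + 0 = Y$)
$d{\left(4 \cdot 0 - 1,T{\left(2 \right)} \right)} P = \left(4 \cdot 0 - 1\right) \left(- \frac{1}{51}\right) = \left(0 - 1\right) \left(- \frac{1}{51}\right) = \left(-1\right) \left(- \frac{1}{51}\right) = \frac{1}{51}$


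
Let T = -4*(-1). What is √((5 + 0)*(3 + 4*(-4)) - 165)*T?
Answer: 4*I*√230 ≈ 60.663*I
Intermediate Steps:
T = 4
√((5 + 0)*(3 + 4*(-4)) - 165)*T = √((5 + 0)*(3 + 4*(-4)) - 165)*4 = √(5*(3 - 16) - 165)*4 = √(5*(-13) - 165)*4 = √(-65 - 165)*4 = √(-230)*4 = (I*√230)*4 = 4*I*√230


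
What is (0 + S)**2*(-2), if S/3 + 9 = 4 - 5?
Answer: -1800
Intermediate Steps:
S = -30 (S = -27 + 3*(4 - 5) = -27 + 3*(-1) = -27 - 3 = -30)
(0 + S)**2*(-2) = (0 - 30)**2*(-2) = (-30)**2*(-2) = 900*(-2) = -1800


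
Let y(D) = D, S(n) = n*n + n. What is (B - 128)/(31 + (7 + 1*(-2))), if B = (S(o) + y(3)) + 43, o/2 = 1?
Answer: -19/9 ≈ -2.1111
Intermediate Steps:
o = 2 (o = 2*1 = 2)
S(n) = n + n² (S(n) = n² + n = n + n²)
B = 52 (B = (2*(1 + 2) + 3) + 43 = (2*3 + 3) + 43 = (6 + 3) + 43 = 9 + 43 = 52)
(B - 128)/(31 + (7 + 1*(-2))) = (52 - 128)/(31 + (7 + 1*(-2))) = -76/(31 + (7 - 2)) = -76/(31 + 5) = -76/36 = (1/36)*(-76) = -19/9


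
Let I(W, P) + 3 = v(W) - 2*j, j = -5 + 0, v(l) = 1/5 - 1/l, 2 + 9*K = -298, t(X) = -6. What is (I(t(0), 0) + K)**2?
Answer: 606841/900 ≈ 674.27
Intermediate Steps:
K = -100/3 (K = -2/9 + (1/9)*(-298) = -2/9 - 298/9 = -100/3 ≈ -33.333)
v(l) = 1/5 - 1/l (v(l) = 1*(1/5) - 1/l = 1/5 - 1/l)
j = -5
I(W, P) = 7 + (-5 + W)/(5*W) (I(W, P) = -3 + ((-5 + W)/(5*W) - 2*(-5)) = -3 + ((-5 + W)/(5*W) + 10) = -3 + (10 + (-5 + W)/(5*W)) = 7 + (-5 + W)/(5*W))
(I(t(0), 0) + K)**2 = ((36/5 - 1/(-6)) - 100/3)**2 = ((36/5 - 1*(-1/6)) - 100/3)**2 = ((36/5 + 1/6) - 100/3)**2 = (221/30 - 100/3)**2 = (-779/30)**2 = 606841/900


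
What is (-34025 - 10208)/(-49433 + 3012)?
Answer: 44233/46421 ≈ 0.95287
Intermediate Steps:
(-34025 - 10208)/(-49433 + 3012) = -44233/(-46421) = -44233*(-1/46421) = 44233/46421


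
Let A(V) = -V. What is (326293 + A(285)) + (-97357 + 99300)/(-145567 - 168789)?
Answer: 102482568905/314356 ≈ 3.2601e+5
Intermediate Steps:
(326293 + A(285)) + (-97357 + 99300)/(-145567 - 168789) = (326293 - 1*285) + (-97357 + 99300)/(-145567 - 168789) = (326293 - 285) + 1943/(-314356) = 326008 + 1943*(-1/314356) = 326008 - 1943/314356 = 102482568905/314356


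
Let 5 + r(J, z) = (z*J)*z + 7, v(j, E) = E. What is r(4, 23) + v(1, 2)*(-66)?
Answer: 1986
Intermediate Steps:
r(J, z) = 2 + J*z² (r(J, z) = -5 + ((z*J)*z + 7) = -5 + ((J*z)*z + 7) = -5 + (J*z² + 7) = -5 + (7 + J*z²) = 2 + J*z²)
r(4, 23) + v(1, 2)*(-66) = (2 + 4*23²) + 2*(-66) = (2 + 4*529) - 132 = (2 + 2116) - 132 = 2118 - 132 = 1986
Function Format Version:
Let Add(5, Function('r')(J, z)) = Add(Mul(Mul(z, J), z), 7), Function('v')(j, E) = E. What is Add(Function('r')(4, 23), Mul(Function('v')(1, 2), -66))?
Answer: 1986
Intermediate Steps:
Function('r')(J, z) = Add(2, Mul(J, Pow(z, 2))) (Function('r')(J, z) = Add(-5, Add(Mul(Mul(z, J), z), 7)) = Add(-5, Add(Mul(Mul(J, z), z), 7)) = Add(-5, Add(Mul(J, Pow(z, 2)), 7)) = Add(-5, Add(7, Mul(J, Pow(z, 2)))) = Add(2, Mul(J, Pow(z, 2))))
Add(Function('r')(4, 23), Mul(Function('v')(1, 2), -66)) = Add(Add(2, Mul(4, Pow(23, 2))), Mul(2, -66)) = Add(Add(2, Mul(4, 529)), -132) = Add(Add(2, 2116), -132) = Add(2118, -132) = 1986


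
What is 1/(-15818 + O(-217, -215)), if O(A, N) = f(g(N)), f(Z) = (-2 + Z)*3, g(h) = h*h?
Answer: 1/122851 ≈ 8.1399e-6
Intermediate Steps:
g(h) = h**2
f(Z) = -6 + 3*Z
O(A, N) = -6 + 3*N**2
1/(-15818 + O(-217, -215)) = 1/(-15818 + (-6 + 3*(-215)**2)) = 1/(-15818 + (-6 + 3*46225)) = 1/(-15818 + (-6 + 138675)) = 1/(-15818 + 138669) = 1/122851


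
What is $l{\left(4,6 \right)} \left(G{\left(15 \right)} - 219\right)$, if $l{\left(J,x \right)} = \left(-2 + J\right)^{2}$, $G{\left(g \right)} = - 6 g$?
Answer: $-1236$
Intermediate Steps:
$l{\left(4,6 \right)} \left(G{\left(15 \right)} - 219\right) = \left(-2 + 4\right)^{2} \left(\left(-6\right) 15 - 219\right) = 2^{2} \left(-90 - 219\right) = 4 \left(-309\right) = -1236$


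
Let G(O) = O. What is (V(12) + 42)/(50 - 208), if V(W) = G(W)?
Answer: -27/79 ≈ -0.34177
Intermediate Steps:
V(W) = W
(V(12) + 42)/(50 - 208) = (12 + 42)/(50 - 208) = 54/(-158) = 54*(-1/158) = -27/79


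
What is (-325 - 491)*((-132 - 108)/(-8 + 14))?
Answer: 32640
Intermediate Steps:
(-325 - 491)*((-132 - 108)/(-8 + 14)) = -(-195840)/6 = -816*(-40) = 32640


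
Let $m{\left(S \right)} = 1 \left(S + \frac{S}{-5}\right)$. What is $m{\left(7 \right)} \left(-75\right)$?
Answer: $-420$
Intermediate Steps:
$m{\left(S \right)} = \frac{4 S}{5}$ ($m{\left(S \right)} = 1 \left(S + S \left(- \frac{1}{5}\right)\right) = 1 \left(S - \frac{S}{5}\right) = 1 \frac{4 S}{5} = \frac{4 S}{5}$)
$m{\left(7 \right)} \left(-75\right) = \frac{4}{5} \cdot 7 \left(-75\right) = \frac{28}{5} \left(-75\right) = -420$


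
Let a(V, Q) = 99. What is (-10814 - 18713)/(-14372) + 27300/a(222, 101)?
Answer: 131759591/474276 ≈ 277.81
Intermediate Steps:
(-10814 - 18713)/(-14372) + 27300/a(222, 101) = (-10814 - 18713)/(-14372) + 27300/99 = -29527*(-1/14372) + 27300*(1/99) = 29527/14372 + 9100/33 = 131759591/474276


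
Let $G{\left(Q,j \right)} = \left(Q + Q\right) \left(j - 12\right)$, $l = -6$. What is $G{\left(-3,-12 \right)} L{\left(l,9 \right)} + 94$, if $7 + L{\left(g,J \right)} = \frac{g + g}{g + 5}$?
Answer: $814$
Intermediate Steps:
$L{\left(g,J \right)} = -7 + \frac{2 g}{5 + g}$ ($L{\left(g,J \right)} = -7 + \frac{g + g}{g + 5} = -7 + \frac{2 g}{5 + g}$)
$G{\left(Q,j \right)} = 2 Q \left(-12 + j\right)$
$G{\left(-3,-12 \right)} L{\left(l,9 \right)} + 94 = 2 \left(-3\right) \left(-12 - 12\right) \frac{5 \left(-7 - -6\right)}{5 - 6} + 94 = 2 \left(-3\right) \left(-24\right) \frac{5 \left(-7 + 6\right)}{-1} + 94 = 144 \cdot 5 \left(-1\right) \left(-1\right) + 94 = 144 \cdot 5 + 94 = 720 + 94 = 814$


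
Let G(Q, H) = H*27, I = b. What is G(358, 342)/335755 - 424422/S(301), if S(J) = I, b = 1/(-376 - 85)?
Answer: 65693333778444/335755 ≈ 1.9566e+8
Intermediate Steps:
b = -1/461 (b = 1/(-461) = -1/461 ≈ -0.0021692)
I = -1/461 ≈ -0.0021692
S(J) = -1/461
G(Q, H) = 27*H
G(358, 342)/335755 - 424422/S(301) = (27*342)/335755 - 424422/(-1/461) = 9234*(1/335755) - 424422*(-461) = 9234/335755 + 195658542 = 65693333778444/335755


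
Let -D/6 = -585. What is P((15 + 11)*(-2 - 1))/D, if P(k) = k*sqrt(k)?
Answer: -I*sqrt(78)/45 ≈ -0.19626*I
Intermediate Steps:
D = 3510 (D = -6*(-585) = 3510)
P(k) = k**(3/2)
P((15 + 11)*(-2 - 1))/D = ((15 + 11)*(-2 - 1))**(3/2)/3510 = (26*(-3))**(3/2)*(1/3510) = (-78)**(3/2)*(1/3510) = -78*I*sqrt(78)*(1/3510) = -I*sqrt(78)/45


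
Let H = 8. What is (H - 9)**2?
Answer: 1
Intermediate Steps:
(H - 9)**2 = (8 - 9)**2 = (-1)**2 = 1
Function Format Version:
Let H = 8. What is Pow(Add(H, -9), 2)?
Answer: 1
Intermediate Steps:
Pow(Add(H, -9), 2) = Pow(Add(8, -9), 2) = Pow(-1, 2) = 1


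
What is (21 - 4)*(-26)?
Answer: -442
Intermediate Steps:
(21 - 4)*(-26) = 17*(-26) = -442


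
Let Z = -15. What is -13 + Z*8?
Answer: -133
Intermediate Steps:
-13 + Z*8 = -13 - 15*8 = -13 - 120 = -133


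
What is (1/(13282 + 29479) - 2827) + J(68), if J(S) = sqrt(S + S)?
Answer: -120885346/42761 + 2*sqrt(34) ≈ -2815.3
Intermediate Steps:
J(S) = sqrt(2)*sqrt(S) (J(S) = sqrt(2*S) = sqrt(2)*sqrt(S))
(1/(13282 + 29479) - 2827) + J(68) = (1/(13282 + 29479) - 2827) + sqrt(2)*sqrt(68) = (1/42761 - 2827) + sqrt(2)*(2*sqrt(17)) = (1/42761 - 2827) + 2*sqrt(34) = -120885346/42761 + 2*sqrt(34)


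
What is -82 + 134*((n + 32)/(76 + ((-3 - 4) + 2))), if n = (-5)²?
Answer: 1816/71 ≈ 25.577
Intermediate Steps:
n = 25
-82 + 134*((n + 32)/(76 + ((-3 - 4) + 2))) = -82 + 134*((25 + 32)/(76 + ((-3 - 4) + 2))) = -82 + 134*(57/(76 + (-7 + 2))) = -82 + 134*(57/(76 - 5)) = -82 + 134*(57/71) = -82 + 7638/71 = 1816/71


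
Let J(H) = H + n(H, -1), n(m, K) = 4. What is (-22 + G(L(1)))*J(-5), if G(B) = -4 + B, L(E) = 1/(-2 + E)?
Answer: 27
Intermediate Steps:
J(H) = 4 + H (J(H) = H + 4 = 4 + H)
(-22 + G(L(1)))*J(-5) = (-22 + (-4 + 1/(-2 + 1)))*(4 - 5) = (-22 + (-4 + 1/(-1)))*(-1) = (-22 + (-4 - 1))*(-1) = (-22 - 5)*(-1) = -27*(-1) = 27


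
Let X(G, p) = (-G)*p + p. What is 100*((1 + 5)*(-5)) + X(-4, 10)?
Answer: -2950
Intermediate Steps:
X(G, p) = p - G*p (X(G, p) = -G*p + p = p - G*p)
100*((1 + 5)*(-5)) + X(-4, 10) = 100*((1 + 5)*(-5)) + 10*(1 - 1*(-4)) = 100*(6*(-5)) + 10*(1 + 4) = 100*(-30) + 10*5 = -3000 + 50 = -2950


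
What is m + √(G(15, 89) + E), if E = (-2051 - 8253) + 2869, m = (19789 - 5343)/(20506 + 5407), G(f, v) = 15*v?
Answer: 14446/25913 + 10*I*√61 ≈ 0.55748 + 78.103*I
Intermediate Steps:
m = 14446/25913 ≈ 0.55748
E = -7435 (E = -10304 + 2869 = -7435)
m + √(G(15, 89) + E) = 14446/25913 + √(15*89 - 7435) = 14446/25913 + √(1335 - 7435) = 14446/25913 + √(-6100) = 14446/25913 + 10*I*√61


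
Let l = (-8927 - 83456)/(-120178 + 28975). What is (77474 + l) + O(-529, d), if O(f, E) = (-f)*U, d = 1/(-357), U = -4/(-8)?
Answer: 14180153597/182406 ≈ 77740.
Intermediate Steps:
U = ½ (U = -4*(-⅛) = ½ ≈ 0.50000)
d = -1/357 ≈ -0.0028011
O(f, E) = -f/2 (O(f, E) = -f*(½) = -f/2)
l = 92383/91203 (l = -92383/(-91203) = -92383*(-1/91203) = 92383/91203 ≈ 1.0129)
(77474 + l) + O(-529, d) = (77474 + 92383/91203) - ½*(-529) = 7065953605/91203 + 529/2 = 14180153597/182406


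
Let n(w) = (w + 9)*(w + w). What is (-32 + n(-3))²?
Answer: 4624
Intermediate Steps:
n(w) = 2*w*(9 + w) (n(w) = (9 + w)*(2*w) = 2*w*(9 + w))
(-32 + n(-3))² = (-32 + 2*(-3)*(9 - 3))² = (-32 + 2*(-3)*6)² = (-32 - 36)² = (-68)² = 4624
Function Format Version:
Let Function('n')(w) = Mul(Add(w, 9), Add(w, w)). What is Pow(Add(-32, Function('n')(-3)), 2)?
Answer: 4624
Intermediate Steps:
Function('n')(w) = Mul(2, w, Add(9, w)) (Function('n')(w) = Mul(Add(9, w), Mul(2, w)) = Mul(2, w, Add(9, w)))
Pow(Add(-32, Function('n')(-3)), 2) = Pow(Add(-32, Mul(2, -3, Add(9, -3))), 2) = Pow(Add(-32, Mul(2, -3, 6)), 2) = Pow(Add(-32, -36), 2) = Pow(-68, 2) = 4624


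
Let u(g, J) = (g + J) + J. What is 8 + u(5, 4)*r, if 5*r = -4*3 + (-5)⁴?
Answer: 8009/5 ≈ 1601.8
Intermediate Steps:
r = 613/5 (r = (-4*3 + (-5)⁴)/5 = (-12 + 625)/5 = (⅕)*613 = 613/5 ≈ 122.60)
u(g, J) = g + 2*J (u(g, J) = (J + g) + J = g + 2*J)
8 + u(5, 4)*r = 8 + (5 + 2*4)*(613/5) = 8 + (5 + 8)*(613/5) = 8 + 13*(613/5) = 8 + 7969/5 = 8009/5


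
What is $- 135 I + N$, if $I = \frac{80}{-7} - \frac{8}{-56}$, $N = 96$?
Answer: $\frac{11337}{7} \approx 1619.6$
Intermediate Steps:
$I = - \frac{79}{7}$ ($I = 80 \left(- \frac{1}{7}\right) - - \frac{1}{7} = - \frac{80}{7} + \frac{1}{7} = - \frac{79}{7} \approx -11.286$)
$- 135 I + N = \left(-135\right) \left(- \frac{79}{7}\right) + 96 = \frac{10665}{7} + 96 = \frac{11337}{7}$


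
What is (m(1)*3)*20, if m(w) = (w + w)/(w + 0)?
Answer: 120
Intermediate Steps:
m(w) = 2 (m(w) = (2*w)/w = 2)
(m(1)*3)*20 = (2*3)*20 = 6*20 = 120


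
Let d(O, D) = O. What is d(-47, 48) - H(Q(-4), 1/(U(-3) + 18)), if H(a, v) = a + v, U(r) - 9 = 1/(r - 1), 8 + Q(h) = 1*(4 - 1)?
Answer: -4498/107 ≈ -42.037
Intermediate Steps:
Q(h) = -5 (Q(h) = -8 + 1*(4 - 1) = -8 + 1*3 = -8 + 3 = -5)
U(r) = 9 + 1/(-1 + r) (U(r) = 9 + 1/(r - 1) = 9 + 1/(-1 + r))
d(-47, 48) - H(Q(-4), 1/(U(-3) + 18)) = -47 - (-5 + 1/((-8 + 9*(-3))/(-1 - 3) + 18)) = -47 - (-5 + 1/((-8 - 27)/(-4) + 18)) = -47 - (-5 + 1/(-¼*(-35) + 18)) = -47 - (-5 + 1/(35/4 + 18)) = -47 - (-5 + 1/(107/4)) = -47 - (-5 + 4/107) = -47 - 1*(-531/107) = -47 + 531/107 = -4498/107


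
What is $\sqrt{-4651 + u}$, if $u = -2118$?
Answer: $i \sqrt{6769} \approx 82.274 i$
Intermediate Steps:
$\sqrt{-4651 + u} = \sqrt{-4651 - 2118} = \sqrt{-6769} = i \sqrt{6769}$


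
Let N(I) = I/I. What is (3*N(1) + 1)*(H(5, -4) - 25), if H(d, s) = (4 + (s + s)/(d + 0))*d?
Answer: -52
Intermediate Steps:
H(d, s) = d*(4 + 2*s/d) (H(d, s) = (4 + (2*s)/d)*d = (4 + 2*s/d)*d = d*(4 + 2*s/d))
N(I) = 1
(3*N(1) + 1)*(H(5, -4) - 25) = (3*1 + 1)*((2*(-4) + 4*5) - 25) = (3 + 1)*((-8 + 20) - 25) = 4*(12 - 25) = 4*(-13) = -52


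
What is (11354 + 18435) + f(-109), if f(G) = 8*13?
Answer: 29893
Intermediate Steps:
f(G) = 104
(11354 + 18435) + f(-109) = (11354 + 18435) + 104 = 29789 + 104 = 29893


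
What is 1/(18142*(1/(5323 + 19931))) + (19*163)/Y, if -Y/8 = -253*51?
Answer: 1331502335/936344904 ≈ 1.4220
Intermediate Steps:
Y = 103224 (Y = -(-2024)*51 = -8*(-12903) = 103224)
1/(18142*(1/(5323 + 19931))) + (19*163)/Y = 1/(18142*(1/(5323 + 19931))) + (19*163)/103224 = 1/(18142*(1/25254)) + 3097*(1/103224) = 1/(18142*(1/25254)) + 3097/103224 = (1/18142)*25254 + 3097/103224 = 12627/9071 + 3097/103224 = 1331502335/936344904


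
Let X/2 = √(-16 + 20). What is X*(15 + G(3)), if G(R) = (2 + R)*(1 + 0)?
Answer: 80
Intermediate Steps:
G(R) = 2 + R (G(R) = (2 + R)*1 = 2 + R)
X = 4 (X = 2*√(-16 + 20) = 2*√4 = 2*2 = 4)
X*(15 + G(3)) = 4*(15 + (2 + 3)) = 4*(15 + 5) = 4*20 = 80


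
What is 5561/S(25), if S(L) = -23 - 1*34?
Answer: -5561/57 ≈ -97.561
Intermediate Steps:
S(L) = -57 (S(L) = -23 - 34 = -57)
5561/S(25) = 5561/(-57) = 5561*(-1/57) = -5561/57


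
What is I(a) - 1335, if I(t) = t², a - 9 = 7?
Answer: -1079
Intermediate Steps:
a = 16 (a = 9 + 7 = 16)
I(a) - 1335 = 16² - 1335 = 256 - 1335 = -1079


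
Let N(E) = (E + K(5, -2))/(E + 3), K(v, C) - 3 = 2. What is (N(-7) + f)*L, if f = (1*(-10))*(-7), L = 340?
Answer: 23970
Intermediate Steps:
K(v, C) = 5 (K(v, C) = 3 + 2 = 5)
f = 70 (f = -10*(-7) = 70)
N(E) = (5 + E)/(3 + E) (N(E) = (E + 5)/(E + 3) = (5 + E)/(3 + E))
(N(-7) + f)*L = ((5 - 7)/(3 - 7) + 70)*340 = (-2/(-4) + 70)*340 = (-¼*(-2) + 70)*340 = (½ + 70)*340 = (141/2)*340 = 23970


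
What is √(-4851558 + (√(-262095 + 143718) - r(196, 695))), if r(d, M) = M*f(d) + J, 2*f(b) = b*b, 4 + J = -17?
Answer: √(-18201097 + 3*I*√13153) ≈ 0.04 + 4266.3*I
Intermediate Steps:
J = -21 (J = -4 - 17 = -21)
f(b) = b²/2 (f(b) = (b*b)/2 = b²/2)
r(d, M) = -21 + M*d²/2 (r(d, M) = M*(d²/2) - 21 = M*d²/2 - 21 = -21 + M*d²/2)
√(-4851558 + (√(-262095 + 143718) - r(196, 695))) = √(-4851558 + (√(-262095 + 143718) - (-21 + (½)*695*196²))) = √(-4851558 + (√(-118377) - (-21 + (½)*695*38416))) = √(-4851558 + (3*I*√13153 - (-21 + 13349560))) = √(-4851558 + (3*I*√13153 - 1*13349539)) = √(-4851558 + (3*I*√13153 - 13349539)) = √(-4851558 + (-13349539 + 3*I*√13153)) = √(-18201097 + 3*I*√13153)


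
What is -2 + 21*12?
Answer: 250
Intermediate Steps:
-2 + 21*12 = -2 + 252 = 250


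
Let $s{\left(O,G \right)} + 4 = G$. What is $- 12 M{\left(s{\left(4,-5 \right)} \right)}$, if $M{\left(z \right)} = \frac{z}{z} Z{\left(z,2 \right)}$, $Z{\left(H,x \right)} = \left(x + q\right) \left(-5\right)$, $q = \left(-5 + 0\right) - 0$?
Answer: $-180$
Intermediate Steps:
$s{\left(O,G \right)} = -4 + G$
$q = -5$ ($q = -5 + 0 = -5$)
$Z{\left(H,x \right)} = 25 - 5 x$ ($Z{\left(H,x \right)} = \left(x - 5\right) \left(-5\right) = \left(-5 + x\right) \left(-5\right) = 25 - 5 x$)
$M{\left(z \right)} = 15$ ($M{\left(z \right)} = \frac{z}{z} \left(25 - 10\right) = 1 \left(25 - 10\right) = 1 \cdot 15 = 15$)
$- 12 M{\left(s{\left(4,-5 \right)} \right)} = \left(-12\right) 15 = -180$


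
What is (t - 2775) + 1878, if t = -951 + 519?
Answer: -1329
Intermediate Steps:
t = -432
(t - 2775) + 1878 = (-432 - 2775) + 1878 = -3207 + 1878 = -1329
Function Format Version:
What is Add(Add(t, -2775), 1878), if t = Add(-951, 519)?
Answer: -1329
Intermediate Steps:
t = -432
Add(Add(t, -2775), 1878) = Add(Add(-432, -2775), 1878) = Add(-3207, 1878) = -1329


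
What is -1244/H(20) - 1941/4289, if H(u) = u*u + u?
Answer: -1537684/450345 ≈ -3.4145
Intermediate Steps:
H(u) = u + u² (H(u) = u² + u = u + u²)
-1244/H(20) - 1941/4289 = -1244*1/(20*(1 + 20)) - 1941/4289 = -1244/(20*21) - 1941*1/4289 = -1244/420 - 1941/4289 = -1244*1/420 - 1941/4289 = -311/105 - 1941/4289 = -1537684/450345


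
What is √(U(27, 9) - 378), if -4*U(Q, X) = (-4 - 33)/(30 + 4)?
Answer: I*√1746614/68 ≈ 19.435*I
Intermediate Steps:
U(Q, X) = 37/136 (U(Q, X) = -(-4 - 33)/(4*(30 + 4)) = -(-37)/(4*34) = -¼*(-37/34) = 37/136)
√(U(27, 9) - 378) = √(37/136 - 378) = √(-51371/136) = I*√1746614/68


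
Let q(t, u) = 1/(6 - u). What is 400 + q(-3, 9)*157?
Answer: 1043/3 ≈ 347.67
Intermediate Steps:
400 + q(-3, 9)*157 = 400 - 1/(-6 + 9)*157 = 400 - 1/3*157 = 400 - 157/3 = 1043/3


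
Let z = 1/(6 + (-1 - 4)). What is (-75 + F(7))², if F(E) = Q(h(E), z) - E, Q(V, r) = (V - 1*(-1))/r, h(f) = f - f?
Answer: 6561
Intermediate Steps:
h(f) = 0
z = 1 (z = 1/(6 - 5) = 1/1 = 1)
Q(V, r) = (1 + V)/r (Q(V, r) = (V + 1)/r = (1 + V)/r)
F(E) = 1 - E (F(E) = (1 + 0)/1 - E = 1*1 - E = 1 - E)
(-75 + F(7))² = (-75 + (1 - 1*7))² = (-75 + (1 - 7))² = (-75 - 6)² = (-81)² = 6561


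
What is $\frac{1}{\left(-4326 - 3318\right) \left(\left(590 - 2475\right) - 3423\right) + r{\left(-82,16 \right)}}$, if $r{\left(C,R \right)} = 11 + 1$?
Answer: $\frac{1}{40574364} \approx 2.4646 \cdot 10^{-8}$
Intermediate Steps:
$r{\left(C,R \right)} = 12$
$\frac{1}{\left(-4326 - 3318\right) \left(\left(590 - 2475\right) - 3423\right) + r{\left(-82,16 \right)}} = \frac{1}{\left(-4326 - 3318\right) \left(\left(590 - 2475\right) - 3423\right) + 12} = \frac{1}{- 7644 \left(\left(590 - 2475\right) - 3423\right) + 12} = \frac{1}{- 7644 \left(-1885 - 3423\right) + 12} = \frac{1}{\left(-7644\right) \left(-5308\right) + 12} = \frac{1}{40574352 + 12} = \frac{1}{40574364}$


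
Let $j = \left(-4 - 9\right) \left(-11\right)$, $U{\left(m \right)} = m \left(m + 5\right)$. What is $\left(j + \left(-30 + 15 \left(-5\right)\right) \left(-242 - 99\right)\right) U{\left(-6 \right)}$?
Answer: $215688$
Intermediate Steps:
$U{\left(m \right)} = m \left(5 + m\right)$
$j = 143$ ($j = \left(-4 - 9\right) \left(-11\right) = \left(-13\right) \left(-11\right) = 143$)
$\left(j + \left(-30 + 15 \left(-5\right)\right) \left(-242 - 99\right)\right) U{\left(-6 \right)} = \left(143 + \left(-30 + 15 \left(-5\right)\right) \left(-242 - 99\right)\right) \left(- 6 \left(5 - 6\right)\right) = \left(143 + \left(-30 - 75\right) \left(-341\right)\right) \left(\left(-6\right) \left(-1\right)\right) = \left(143 - -35805\right) 6 = \left(143 + 35805\right) 6 = 35948 \cdot 6 = 215688$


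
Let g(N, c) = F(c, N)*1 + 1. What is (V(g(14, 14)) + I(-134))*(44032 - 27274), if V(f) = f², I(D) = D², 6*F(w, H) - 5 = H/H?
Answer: 300973680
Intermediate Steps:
F(w, H) = 1 (F(w, H) = ⅚ + (H/H)/6 = ⅚ + (⅙)*1 = ⅚ + ⅙ = 1)
g(N, c) = 2 (g(N, c) = 1*1 + 1 = 1 + 1 = 2)
(V(g(14, 14)) + I(-134))*(44032 - 27274) = (2² + (-134)²)*(44032 - 27274) = (4 + 17956)*16758 = 17960*16758 = 300973680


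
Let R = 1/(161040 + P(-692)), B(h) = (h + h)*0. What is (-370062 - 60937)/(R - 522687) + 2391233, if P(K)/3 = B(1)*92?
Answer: 201278554956241567/84173514479 ≈ 2.3912e+6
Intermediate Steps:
B(h) = 0 (B(h) = (2*h)*0 = 0)
P(K) = 0 (P(K) = 3*(0*92) = 3*0 = 0)
R = 1/161040 (R = 1/(161040 + 0) = 1/161040 ≈ 6.2096e-6)
(-370062 - 60937)/(R - 522687) + 2391233 = (-370062 - 60937)/(1/161040 - 522687) + 2391233 = -430999/(-84173514479/161040) + 2391233 = -430999*(-161040/84173514479) + 2391233 = 69408078960/84173514479 + 2391233 = 201278554956241567/84173514479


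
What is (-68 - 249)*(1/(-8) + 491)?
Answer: -1244859/8 ≈ -1.5561e+5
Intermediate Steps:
(-68 - 249)*(1/(-8) + 491) = -317*(-⅛ + 491) = -317*3927/8 = -1244859/8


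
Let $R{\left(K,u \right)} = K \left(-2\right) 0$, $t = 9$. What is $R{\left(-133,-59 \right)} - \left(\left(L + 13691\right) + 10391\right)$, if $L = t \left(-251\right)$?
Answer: $-21823$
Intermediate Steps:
$L = -2259$ ($L = 9 \left(-251\right) = -2259$)
$R{\left(K,u \right)} = 0$ ($R{\left(K,u \right)} = - 2 K 0 = 0$)
$R{\left(-133,-59 \right)} - \left(\left(L + 13691\right) + 10391\right) = 0 - \left(\left(-2259 + 13691\right) + 10391\right) = 0 - \left(11432 + 10391\right) = 0 - 21823 = -21823$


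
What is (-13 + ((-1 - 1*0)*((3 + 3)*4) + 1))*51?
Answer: -1836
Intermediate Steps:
(-13 + ((-1 - 1*0)*((3 + 3)*4) + 1))*51 = (-13 + ((-1 + 0)*(6*4) + 1))*51 = (-13 + (-1*24 + 1))*51 = (-13 + (-24 + 1))*51 = (-13 - 23)*51 = -36*51 = -1836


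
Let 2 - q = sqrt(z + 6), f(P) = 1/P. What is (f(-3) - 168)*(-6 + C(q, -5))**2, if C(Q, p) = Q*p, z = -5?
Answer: -61105/3 ≈ -20368.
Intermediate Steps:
q = 1 (q = 2 - sqrt(-5 + 6) = 2 - sqrt(1) = 2 - 1*1 = 2 - 1 = 1)
(f(-3) - 168)*(-6 + C(q, -5))**2 = (1/(-3) - 168)*(-6 + 1*(-5))**2 = (-1/3 - 168)*(-6 - 5)**2 = -505/3*(-11)**2 = -505/3*121 = -61105/3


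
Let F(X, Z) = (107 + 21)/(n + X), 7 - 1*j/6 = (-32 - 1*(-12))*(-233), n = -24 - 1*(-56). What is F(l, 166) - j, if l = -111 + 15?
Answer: 27916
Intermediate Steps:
n = 32 (n = -24 + 56 = 32)
l = -96
j = -27918 (j = 42 - 6*(-32 - 1*(-12))*(-233) = 42 - 6*(-32 + 12)*(-233) = 42 - (-120)*(-233) = 42 - 6*4660 = 42 - 27960 = -27918)
F(X, Z) = 128/(32 + X) (F(X, Z) = (107 + 21)/(32 + X) = 128/(32 + X))
F(l, 166) - j = 128/(32 - 96) - 1*(-27918) = 128/(-64) + 27918 = 128*(-1/64) + 27918 = -2 + 27918 = 27916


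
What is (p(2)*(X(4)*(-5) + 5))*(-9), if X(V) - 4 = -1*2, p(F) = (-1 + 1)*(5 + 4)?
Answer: 0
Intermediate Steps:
p(F) = 0 (p(F) = 0*9 = 0)
X(V) = 2 (X(V) = 4 - 1*2 = 4 - 2 = 2)
(p(2)*(X(4)*(-5) + 5))*(-9) = (0*(2*(-5) + 5))*(-9) = (0*(-10 + 5))*(-9) = (0*(-5))*(-9) = 0*(-9) = 0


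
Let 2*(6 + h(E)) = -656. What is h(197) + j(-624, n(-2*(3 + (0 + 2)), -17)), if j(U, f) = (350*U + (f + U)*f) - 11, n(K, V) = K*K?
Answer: -271145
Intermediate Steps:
h(E) = -334 (h(E) = -6 + (½)*(-656) = -6 - 328 = -334)
n(K, V) = K²
j(U, f) = -11 + 350*U + f*(U + f) (j(U, f) = (350*U + (U + f)*f) - 11 = (350*U + f*(U + f)) - 11 = -11 + 350*U + f*(U + f))
h(197) + j(-624, n(-2*(3 + (0 + 2)), -17)) = -334 + (-11 + ((-2*(3 + (0 + 2)))²)² + 350*(-624) - 624*4*(3 + (0 + 2))²) = -334 + (-11 + ((-2*(3 + 2))²)² - 218400 - 624*4*(3 + 2)²) = -334 + (-11 + ((-2*5)²)² - 218400 - 624*(-2*5)²) = -334 + (-11 + ((-10)²)² - 218400 - 624*(-10)²) = -334 + (-11 + 100² - 218400 - 624*100) = -334 + (-11 + 10000 - 218400 - 62400) = -334 - 270811 = -271145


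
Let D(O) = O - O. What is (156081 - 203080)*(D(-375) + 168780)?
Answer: -7932491220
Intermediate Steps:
D(O) = 0
(156081 - 203080)*(D(-375) + 168780) = (156081 - 203080)*(0 + 168780) = -46999*168780 = -7932491220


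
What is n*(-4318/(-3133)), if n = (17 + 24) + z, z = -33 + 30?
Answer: 164084/3133 ≈ 52.373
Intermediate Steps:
z = -3
n = 38 (n = (17 + 24) - 3 = 41 - 3 = 38)
n*(-4318/(-3133)) = 38*(-4318/(-3133)) = 38*(-4318*(-1/3133)) = 38*(4318/3133) = 164084/3133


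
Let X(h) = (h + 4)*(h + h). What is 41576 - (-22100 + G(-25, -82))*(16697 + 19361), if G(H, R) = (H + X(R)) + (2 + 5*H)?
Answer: 341006024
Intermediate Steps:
X(h) = 2*h*(4 + h) (X(h) = (4 + h)*(2*h) = 2*h*(4 + h))
G(H, R) = 2 + 6*H + 2*R*(4 + R) (G(H, R) = (H + 2*R*(4 + R)) + (2 + 5*H) = 2 + 6*H + 2*R*(4 + R))
41576 - (-22100 + G(-25, -82))*(16697 + 19361) = 41576 - (-22100 + (2 + 6*(-25) + 2*(-82)*(4 - 82)))*(16697 + 19361) = 41576 - (-22100 + (2 - 150 + 2*(-82)*(-78)))*36058 = 41576 - (-22100 + (2 - 150 + 12792))*36058 = 41576 - (-22100 + 12644)*36058 = 41576 - (-9456)*36058 = 41576 - 1*(-340964448) = 41576 + 340964448 = 341006024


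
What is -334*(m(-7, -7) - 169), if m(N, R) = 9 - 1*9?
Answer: 56446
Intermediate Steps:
m(N, R) = 0 (m(N, R) = 9 - 9 = 0)
-334*(m(-7, -7) - 169) = -334*(0 - 169) = -334*(-169) = 56446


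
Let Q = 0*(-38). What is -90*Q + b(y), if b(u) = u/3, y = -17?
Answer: -17/3 ≈ -5.6667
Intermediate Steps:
b(u) = u/3 (b(u) = u*(⅓) = u/3)
Q = 0
-90*Q + b(y) = -90*0 + (⅓)*(-17) = 0 - 17/3 = -17/3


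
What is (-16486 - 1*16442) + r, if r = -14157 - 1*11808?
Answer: -58893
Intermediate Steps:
r = -25965 (r = -14157 - 11808 = -25965)
(-16486 - 1*16442) + r = (-16486 - 1*16442) - 25965 = (-16486 - 16442) - 25965 = -32928 - 25965 = -58893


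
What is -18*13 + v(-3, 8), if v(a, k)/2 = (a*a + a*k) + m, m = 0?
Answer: -264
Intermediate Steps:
v(a, k) = 2*a² + 2*a*k (v(a, k) = 2*((a*a + a*k) + 0) = 2*((a² + a*k) + 0) = 2*(a² + a*k) = 2*a² + 2*a*k)
-18*13 + v(-3, 8) = -18*13 + 2*(-3)*(-3 + 8) = -234 + 2*(-3)*5 = -234 - 30 = -264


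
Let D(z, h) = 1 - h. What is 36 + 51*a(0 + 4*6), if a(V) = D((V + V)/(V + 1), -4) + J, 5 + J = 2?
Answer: 138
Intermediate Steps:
J = -3 (J = -5 + 2 = -3)
a(V) = 2 (a(V) = (1 - 1*(-4)) - 3 = (1 + 4) - 3 = 5 - 3 = 2)
36 + 51*a(0 + 4*6) = 36 + 51*2 = 36 + 102 = 138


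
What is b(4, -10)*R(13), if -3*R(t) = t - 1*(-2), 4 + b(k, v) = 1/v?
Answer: 41/2 ≈ 20.500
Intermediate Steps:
b(k, v) = -4 + 1/v
R(t) = -⅔ - t/3 (R(t) = -(t - 1*(-2))/3 = -(t + 2)/3 = -(2 + t)/3 = -⅔ - t/3)
b(4, -10)*R(13) = (-4 + 1/(-10))*(-⅔ - ⅓*13) = (-4 - ⅒)*(-⅔ - 13/3) = -41/10*(-5) = 41/2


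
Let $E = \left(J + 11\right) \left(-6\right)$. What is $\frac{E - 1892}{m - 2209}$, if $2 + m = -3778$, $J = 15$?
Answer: $\frac{2048}{5989} \approx 0.34196$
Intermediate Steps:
$E = -156$ ($E = \left(15 + 11\right) \left(-6\right) = 26 \left(-6\right) = -156$)
$m = -3780$ ($m = -2 - 3778 = -3780$)
$\frac{E - 1892}{m - 2209} = \frac{-156 - 1892}{-3780 - 2209} = - \frac{2048}{-5989} = \left(-2048\right) \left(- \frac{1}{5989}\right) = \frac{2048}{5989}$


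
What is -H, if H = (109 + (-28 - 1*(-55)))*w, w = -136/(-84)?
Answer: -4624/21 ≈ -220.19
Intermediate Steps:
w = 34/21 (w = -136*(-1/84) = 34/21 ≈ 1.6190)
H = 4624/21 (H = (109 + (-28 - 1*(-55)))*(34/21) = (109 + (-28 + 55))*(34/21) = (109 + 27)*(34/21) = 136*(34/21) = 4624/21 ≈ 220.19)
-H = -1*4624/21 = -4624/21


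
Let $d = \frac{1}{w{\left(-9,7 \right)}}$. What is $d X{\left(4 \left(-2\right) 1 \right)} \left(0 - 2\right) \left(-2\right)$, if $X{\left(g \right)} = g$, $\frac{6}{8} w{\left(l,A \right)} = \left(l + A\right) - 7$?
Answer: $\frac{8}{3} \approx 2.6667$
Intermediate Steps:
$w{\left(l,A \right)} = - \frac{28}{3} + \frac{4 A}{3} + \frac{4 l}{3}$ ($w{\left(l,A \right)} = \frac{4 \left(\left(l + A\right) - 7\right)}{3} = \frac{4 \left(\left(A + l\right) - 7\right)}{3} = \frac{4 \left(-7 + A + l\right)}{3} = - \frac{28}{3} + \frac{4 A}{3} + \frac{4 l}{3}$)
$d = - \frac{1}{12}$ ($d = \frac{1}{- \frac{28}{3} + \frac{4}{3} \cdot 7 + \frac{4}{3} \left(-9\right)} = \frac{1}{- \frac{28}{3} + \frac{28}{3} - 12} = \frac{1}{-12} = - \frac{1}{12} \approx -0.083333$)
$d X{\left(4 \left(-2\right) 1 \right)} \left(0 - 2\right) \left(-2\right) = - \frac{4 \left(-2\right) 1}{12} \left(0 - 2\right) \left(-2\right) = - \frac{\left(-8\right) 1}{12} \left(\left(-2\right) \left(-2\right)\right) = \left(- \frac{1}{12}\right) \left(-8\right) 4 = \frac{2}{3} \cdot 4 = \frac{8}{3}$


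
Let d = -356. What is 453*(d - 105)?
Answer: -208833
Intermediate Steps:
453*(d - 105) = 453*(-356 - 105) = 453*(-461) = -208833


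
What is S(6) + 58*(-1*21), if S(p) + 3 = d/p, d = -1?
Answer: -7327/6 ≈ -1221.2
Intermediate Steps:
S(p) = -3 - 1/p
S(6) + 58*(-1*21) = (-3 - 1/6) + 58*(-1*21) = (-3 - 1*⅙) + 58*(-21) = (-3 - ⅙) - 1218 = -19/6 - 1218 = -7327/6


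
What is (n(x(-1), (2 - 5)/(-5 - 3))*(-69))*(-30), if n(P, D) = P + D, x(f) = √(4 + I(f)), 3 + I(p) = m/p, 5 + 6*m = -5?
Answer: 3105/4 + 1380*√6 ≈ 4156.5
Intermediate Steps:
m = -5/3 (m = -⅚ + (⅙)*(-5) = -⅚ - ⅚ = -5/3 ≈ -1.6667)
I(p) = -3 - 5/(3*p)
x(f) = √(1 - 5/(3*f)) (x(f) = √(4 + (-3 - 5/(3*f))) = √(1 - 5/(3*f)))
n(P, D) = D + P
(n(x(-1), (2 - 5)/(-5 - 3))*(-69))*(-30) = (((2 - 5)/(-5 - 3) + √(9 - 15/(-1))/3)*(-69))*(-30) = ((-3/(-8) + √(9 - 15*(-1))/3)*(-69))*(-30) = ((-3*(-⅛) + √(9 + 15)/3)*(-69))*(-30) = ((3/8 + √24/3)*(-69))*(-30) = ((3/8 + (2*√6)/3)*(-69))*(-30) = ((3/8 + 2*√6/3)*(-69))*(-30) = (-207/8 - 46*√6)*(-30) = 3105/4 + 1380*√6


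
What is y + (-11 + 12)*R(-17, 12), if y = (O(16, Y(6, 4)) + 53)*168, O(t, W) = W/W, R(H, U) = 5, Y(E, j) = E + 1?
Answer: 9077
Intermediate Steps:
Y(E, j) = 1 + E
O(t, W) = 1
y = 9072 (y = (1 + 53)*168 = 54*168 = 9072)
y + (-11 + 12)*R(-17, 12) = 9072 + (-11 + 12)*5 = 9072 + 1*5 = 9072 + 5 = 9077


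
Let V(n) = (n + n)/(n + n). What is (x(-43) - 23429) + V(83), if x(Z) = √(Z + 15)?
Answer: -23428 + 2*I*√7 ≈ -23428.0 + 5.2915*I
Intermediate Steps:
x(Z) = √(15 + Z)
V(n) = 1 (V(n) = (2*n)/((2*n)) = (2*n)*(1/(2*n)) = 1)
(x(-43) - 23429) + V(83) = (√(15 - 43) - 23429) + 1 = (√(-28) - 23429) + 1 = (2*I*√7 - 23429) + 1 = (-23429 + 2*I*√7) + 1 = -23428 + 2*I*√7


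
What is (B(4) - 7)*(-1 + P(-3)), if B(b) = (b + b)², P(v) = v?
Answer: -228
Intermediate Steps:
B(b) = 4*b² (B(b) = (2*b)² = 4*b²)
(B(4) - 7)*(-1 + P(-3)) = (4*4² - 7)*(-1 - 3) = (4*16 - 7)*(-4) = (64 - 7)*(-4) = 57*(-4) = -228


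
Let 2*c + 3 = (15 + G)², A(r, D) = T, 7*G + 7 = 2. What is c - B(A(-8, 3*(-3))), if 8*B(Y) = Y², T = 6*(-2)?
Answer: 8089/98 ≈ 82.541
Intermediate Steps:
G = -5/7 (G = -1 + (⅐)*2 = -1 + 2/7 = -5/7 ≈ -0.71429)
T = -12
A(r, D) = -12
B(Y) = Y²/8
c = 9853/98 (c = -3/2 + (15 - 5/7)²/2 = -3/2 + (100/7)²/2 = -3/2 + (½)*(10000/49) = -3/2 + 5000/49 = 9853/98 ≈ 100.54)
c - B(A(-8, 3*(-3))) = 9853/98 - (-12)²/8 = 9853/98 - 144/8 = 9853/98 - 1*18 = 9853/98 - 18 = 8089/98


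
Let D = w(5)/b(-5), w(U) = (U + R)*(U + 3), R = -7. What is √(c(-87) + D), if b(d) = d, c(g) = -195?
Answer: I*√4795/5 ≈ 13.849*I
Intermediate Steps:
w(U) = (-7 + U)*(3 + U) (w(U) = (U - 7)*(U + 3) = (-7 + U)*(3 + U))
D = 16/5 (D = (-21 + 5² - 4*5)/(-5) = (-21 + 25 - 20)*(-⅕) = -16*(-⅕) = 16/5 ≈ 3.2000)
√(c(-87) + D) = √(-195 + 16/5) = √(-959/5) = I*√4795/5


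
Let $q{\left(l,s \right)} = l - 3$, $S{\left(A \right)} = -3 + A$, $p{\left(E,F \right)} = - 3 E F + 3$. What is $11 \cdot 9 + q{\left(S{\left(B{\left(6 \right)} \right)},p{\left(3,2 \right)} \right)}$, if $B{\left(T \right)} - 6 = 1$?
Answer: $100$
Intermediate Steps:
$B{\left(T \right)} = 7$ ($B{\left(T \right)} = 6 + 1 = 7$)
$p{\left(E,F \right)} = 3 - 3 E F$ ($p{\left(E,F \right)} = - 3 E F + 3 = 3 - 3 E F$)
$q{\left(l,s \right)} = -3 + l$
$11 \cdot 9 + q{\left(S{\left(B{\left(6 \right)} \right)},p{\left(3,2 \right)} \right)} = 11 \cdot 9 + \left(-3 + \left(-3 + 7\right)\right) = 99 + \left(-3 + 4\right) = 99 + 1 = 100$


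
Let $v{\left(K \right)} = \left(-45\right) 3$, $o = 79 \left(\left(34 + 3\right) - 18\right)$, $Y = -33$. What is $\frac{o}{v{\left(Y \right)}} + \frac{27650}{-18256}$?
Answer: $- \frac{2223929}{176040} \approx -12.633$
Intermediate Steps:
$o = 1501$ ($o = 79 \left(37 - 18\right) = 79 \cdot 19 = 1501$)
$v{\left(K \right)} = -135$
$\frac{o}{v{\left(Y \right)}} + \frac{27650}{-18256} = \frac{1501}{-135} + \frac{27650}{-18256} = 1501 \left(- \frac{1}{135}\right) + 27650 \left(- \frac{1}{18256}\right) = - \frac{1501}{135} - \frac{1975}{1304} = - \frac{2223929}{176040}$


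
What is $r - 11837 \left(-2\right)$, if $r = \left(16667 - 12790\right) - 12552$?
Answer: $14999$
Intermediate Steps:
$r = -8675$ ($r = 3877 - 12552 = -8675$)
$r - 11837 \left(-2\right) = -8675 - 11837 \left(-2\right) = -8675 - -23674 = -8675 + 23674 = 14999$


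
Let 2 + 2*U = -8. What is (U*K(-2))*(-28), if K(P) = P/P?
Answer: 140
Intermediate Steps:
U = -5 (U = -1 + (½)*(-8) = -1 - 4 = -5)
K(P) = 1
(U*K(-2))*(-28) = -5*1*(-28) = -5*(-28) = 140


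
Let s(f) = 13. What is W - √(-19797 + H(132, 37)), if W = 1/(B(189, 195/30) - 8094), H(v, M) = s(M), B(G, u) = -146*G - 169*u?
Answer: -2/73573 - 2*I*√4946 ≈ -2.7184e-5 - 140.66*I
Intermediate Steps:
B(G, u) = -169*u - 146*G
H(v, M) = 13
W = -2/73573 (W = 1/((-32955/30 - 146*189) - 8094) = 1/((-32955/30 - 27594) - 8094) = 1/((-169*13/2 - 27594) - 8094) = 1/((-2197/2 - 27594) - 8094) = 1/(-57385/2 - 8094) = 1/(-73573/2) = -2/73573 ≈ -2.7184e-5)
W - √(-19797 + H(132, 37)) = -2/73573 - √(-19797 + 13) = -2/73573 - √(-19784) = -2/73573 - 2*I*√4946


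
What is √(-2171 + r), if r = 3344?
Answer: √1173 ≈ 34.249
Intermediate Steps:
√(-2171 + r) = √(-2171 + 3344) = √1173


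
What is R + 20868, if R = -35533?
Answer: -14665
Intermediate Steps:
R + 20868 = -35533 + 20868 = -14665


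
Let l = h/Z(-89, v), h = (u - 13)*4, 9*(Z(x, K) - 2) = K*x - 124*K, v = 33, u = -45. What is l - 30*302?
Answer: -7057508/779 ≈ -9059.7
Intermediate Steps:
Z(x, K) = 2 - 124*K/9 + K*x/9 (Z(x, K) = 2 + (K*x - 124*K)/9 = 2 + (-124*K + K*x)/9 = 2 + (-124*K/9 + K*x/9) = 2 - 124*K/9 + K*x/9)
h = -232 (h = (-45 - 13)*4 = -58*4 = -232)
l = 232/779 (l = -232/(2 - 124/9*33 + (⅑)*33*(-89)) = -232/(2 - 1364/3 - 979/3) = -232/(-779) = -232*(-1/779) = 232/779 ≈ 0.29782)
l - 30*302 = 232/779 - 30*302 = 232/779 - 9060 = -7057508/779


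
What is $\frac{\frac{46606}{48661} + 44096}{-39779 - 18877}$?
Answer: $- \frac{357633677}{475709936} \approx -0.75179$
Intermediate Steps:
$\frac{\frac{46606}{48661} + 44096}{-39779 - 18877} = \frac{46606 \cdot \frac{1}{48661} + 44096}{-58656} = \left(\frac{46606}{48661} + 44096\right) \left(- \frac{1}{58656}\right) = \frac{2145802062}{48661} \left(- \frac{1}{58656}\right) = - \frac{357633677}{475709936}$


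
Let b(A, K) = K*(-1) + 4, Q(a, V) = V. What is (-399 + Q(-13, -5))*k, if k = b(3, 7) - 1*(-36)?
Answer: -13332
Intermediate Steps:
b(A, K) = 4 - K (b(A, K) = -K + 4 = 4 - K)
k = 33 (k = (4 - 1*7) - 1*(-36) = (4 - 7) + 36 = -3 + 36 = 33)
(-399 + Q(-13, -5))*k = (-399 - 5)*33 = -404*33 = -13332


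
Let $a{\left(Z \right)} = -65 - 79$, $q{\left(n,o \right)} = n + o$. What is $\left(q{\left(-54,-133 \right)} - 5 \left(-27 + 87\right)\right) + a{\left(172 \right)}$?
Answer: $-631$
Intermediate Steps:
$a{\left(Z \right)} = -144$
$\left(q{\left(-54,-133 \right)} - 5 \left(-27 + 87\right)\right) + a{\left(172 \right)} = \left(\left(-54 - 133\right) - 5 \left(-27 + 87\right)\right) - 144 = \left(-187 - 300\right) - 144 = -487 - 144 = -631$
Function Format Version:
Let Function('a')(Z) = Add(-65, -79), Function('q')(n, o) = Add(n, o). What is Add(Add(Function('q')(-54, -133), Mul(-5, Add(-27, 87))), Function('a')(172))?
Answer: -631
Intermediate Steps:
Function('a')(Z) = -144
Add(Add(Function('q')(-54, -133), Mul(-5, Add(-27, 87))), Function('a')(172)) = Add(Add(Add(-54, -133), Mul(-5, Add(-27, 87))), -144) = Add(Add(-187, Mul(-5, 60)), -144) = Add(Add(-187, -300), -144) = Add(-487, -144) = -631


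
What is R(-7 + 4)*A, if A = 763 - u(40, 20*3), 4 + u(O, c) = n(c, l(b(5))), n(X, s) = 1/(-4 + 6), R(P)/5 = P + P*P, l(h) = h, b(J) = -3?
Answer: 22995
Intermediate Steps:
R(P) = 5*P + 5*P**2 (R(P) = 5*(P + P*P) = 5*(P + P**2) = 5*P + 5*P**2)
n(X, s) = 1/2
u(O, c) = -7/2 (u(O, c) = -4 + 1/2 = -7/2)
A = 1533/2 (A = 763 - 1*(-7/2) = 763 + 7/2 = 1533/2 ≈ 766.50)
R(-7 + 4)*A = (5*(-7 + 4)*(1 + (-7 + 4)))*(1533/2) = (5*(-3)*(1 - 3))*(1533/2) = (5*(-3)*(-2))*(1533/2) = 30*(1533/2) = 22995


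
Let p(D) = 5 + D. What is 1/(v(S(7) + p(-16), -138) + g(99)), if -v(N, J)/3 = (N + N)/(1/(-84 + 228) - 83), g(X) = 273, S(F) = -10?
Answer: 11951/3244479 ≈ 0.0036835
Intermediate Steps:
v(N, J) = 864*N/11951 (v(N, J) = -3*(N + N)/(1/(-84 + 228) - 83) = -3*2*N/(1/144 - 83) = -3*2*N/(-11951/144) = -3*2*N*(-144)/11951 = -(-864)*N/11951 = 864*N/11951)
1/(v(S(7) + p(-16), -138) + g(99)) = 1/(864*(-10 + (5 - 16))/11951 + 273) = 1/(864*(-10 - 11)/11951 + 273) = 1/((864/11951)*(-21) + 273) = 1/(-18144/11951 + 273) = 1/(3244479/11951) = 11951/3244479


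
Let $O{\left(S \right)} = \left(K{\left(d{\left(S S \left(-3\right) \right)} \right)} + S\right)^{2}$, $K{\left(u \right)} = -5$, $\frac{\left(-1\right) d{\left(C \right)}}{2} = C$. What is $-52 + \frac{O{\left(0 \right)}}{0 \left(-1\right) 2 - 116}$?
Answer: $- \frac{6057}{116} \approx -52.216$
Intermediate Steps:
$d{\left(C \right)} = - 2 C$
$O{\left(S \right)} = \left(-5 + S\right)^{2}$
$-52 + \frac{O{\left(0 \right)}}{0 \left(-1\right) 2 - 116} = -52 + \frac{\left(-5 + 0\right)^{2}}{0 \left(-1\right) 2 - 116} = -52 + \frac{\left(-5\right)^{2}}{0 \cdot 2 - 116} = -52 + \frac{1}{0 - 116} \cdot 25 = -52 + \frac{1}{-116} \cdot 25 = -52 - \frac{25}{116} = - \frac{6057}{116}$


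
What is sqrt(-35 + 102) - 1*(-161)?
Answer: 161 + sqrt(67) ≈ 169.19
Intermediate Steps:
sqrt(-35 + 102) - 1*(-161) = sqrt(67) + 161 = 161 + sqrt(67)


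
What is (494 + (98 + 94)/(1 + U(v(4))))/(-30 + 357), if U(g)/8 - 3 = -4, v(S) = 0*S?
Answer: 3266/2289 ≈ 1.4268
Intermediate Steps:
v(S) = 0
U(g) = -8 (U(g) = 24 + 8*(-4) = 24 - 32 = -8)
(494 + (98 + 94)/(1 + U(v(4))))/(-30 + 357) = (494 + (98 + 94)/(1 - 8))/(-30 + 357) = (494 + 192/(-7))/327 = (494 + 192*(-⅐))*(1/327) = (494 - 192/7)*(1/327) = (3266/7)*(1/327) = 3266/2289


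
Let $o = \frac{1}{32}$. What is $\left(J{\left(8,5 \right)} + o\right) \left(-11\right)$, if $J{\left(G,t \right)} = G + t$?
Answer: $- \frac{4587}{32} \approx -143.34$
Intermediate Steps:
$o = \frac{1}{32} \approx 0.03125$
$\left(J{\left(8,5 \right)} + o\right) \left(-11\right) = \left(\left(8 + 5\right) + \frac{1}{32}\right) \left(-11\right) = \left(13 + \frac{1}{32}\right) \left(-11\right) = \frac{417}{32} \left(-11\right) = - \frac{4587}{32}$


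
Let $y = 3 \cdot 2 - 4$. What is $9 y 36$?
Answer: $648$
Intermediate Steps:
$y = 2$ ($y = 6 - 4 = 2$)
$9 y 36 = 9 \cdot 2 \cdot 36 = 18 \cdot 36 = 648$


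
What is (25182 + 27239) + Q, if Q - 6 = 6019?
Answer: 58446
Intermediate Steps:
Q = 6025 (Q = 6 + 6019 = 6025)
(25182 + 27239) + Q = (25182 + 27239) + 6025 = 52421 + 6025 = 58446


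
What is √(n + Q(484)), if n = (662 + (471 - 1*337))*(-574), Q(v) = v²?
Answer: 2*I*√55662 ≈ 471.86*I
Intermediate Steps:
n = -456904 (n = (662 + (471 - 337))*(-574) = (662 + 134)*(-574) = 796*(-574) = -456904)
√(n + Q(484)) = √(-456904 + 484²) = √(-456904 + 234256) = √(-222648) = 2*I*√55662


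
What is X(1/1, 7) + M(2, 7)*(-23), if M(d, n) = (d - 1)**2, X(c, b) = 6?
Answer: -17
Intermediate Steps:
M(d, n) = (-1 + d)**2
X(1/1, 7) + M(2, 7)*(-23) = 6 + (-1 + 2)**2*(-23) = 6 + 1**2*(-23) = 6 + 1*(-23) = 6 - 23 = -17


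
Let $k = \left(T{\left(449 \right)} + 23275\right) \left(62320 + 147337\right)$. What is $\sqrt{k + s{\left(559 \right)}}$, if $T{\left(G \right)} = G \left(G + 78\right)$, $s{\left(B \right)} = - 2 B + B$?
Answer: $9 \sqrt{672709067} \approx 2.3343 \cdot 10^{5}$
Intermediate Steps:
$s{\left(B \right)} = - B$
$T{\left(G \right)} = G \left(78 + G\right)$
$k = 54489434986$ ($k = \left(449 \left(78 + 449\right) + 23275\right) \left(62320 + 147337\right) = \left(449 \cdot 527 + 23275\right) 209657 = \left(236623 + 23275\right) 209657 = 259898 \cdot 209657 = 54489434986$)
$\sqrt{k + s{\left(559 \right)}} = \sqrt{54489434986 - 559} = \sqrt{54489434427} = 9 \sqrt{672709067}$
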